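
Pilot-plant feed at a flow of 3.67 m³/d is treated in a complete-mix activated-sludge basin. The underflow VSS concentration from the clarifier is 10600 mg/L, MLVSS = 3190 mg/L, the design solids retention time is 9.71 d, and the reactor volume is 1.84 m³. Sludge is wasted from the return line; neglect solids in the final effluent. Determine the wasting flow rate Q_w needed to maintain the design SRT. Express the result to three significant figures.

θ_c = V·X/(Q_w·X_r) when wasting from the recycle, so Q_w = V·X/(θ_c·X_r) = 1.840 × 3190 / (9.71 × 10600) = 0.05703 m³/d.

Q_w ≈ 0.0570 m³/d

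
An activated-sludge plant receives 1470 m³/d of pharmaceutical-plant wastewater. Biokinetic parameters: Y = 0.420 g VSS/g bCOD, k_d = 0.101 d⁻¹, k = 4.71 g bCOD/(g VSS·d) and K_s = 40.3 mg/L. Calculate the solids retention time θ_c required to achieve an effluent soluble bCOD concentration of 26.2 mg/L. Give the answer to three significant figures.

At the target effluent, Y k S/(K_s+S) = 0.420×4.71×26.2/66.50 = 0.7794 d⁻¹.
θ_c = 1/(μ − k_d) = 1/(0.7794 − 0.101) = 1/0.6784 = 1.474 d.

θ_c ≈ 1.47 d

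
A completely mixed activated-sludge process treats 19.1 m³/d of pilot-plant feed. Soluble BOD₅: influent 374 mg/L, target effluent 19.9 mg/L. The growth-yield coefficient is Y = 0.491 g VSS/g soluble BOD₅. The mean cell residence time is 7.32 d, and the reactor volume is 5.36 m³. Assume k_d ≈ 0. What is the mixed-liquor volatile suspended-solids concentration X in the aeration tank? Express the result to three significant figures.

From V·X = Y·Q·(S₀ − S)·θ_c (decay neglected): X = 0.491 × 19.1 × (374 − 19.9) × 7.32 / 5.36 = 4535 mg/L.

X ≈ 4540 mg/L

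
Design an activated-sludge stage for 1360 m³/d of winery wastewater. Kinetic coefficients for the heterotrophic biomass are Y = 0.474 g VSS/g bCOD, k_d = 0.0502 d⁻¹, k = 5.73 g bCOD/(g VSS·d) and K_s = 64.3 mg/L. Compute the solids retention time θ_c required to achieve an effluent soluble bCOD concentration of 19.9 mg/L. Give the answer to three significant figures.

θ_c ≈ 1.69 d

From 1/θ_c = Y·k·S/(K_s + S) − k_d: Y·k·S/(K_s+S) = 0.474 × 5.73 × 19.9 / (64.3 + 19.9) = 0.6419 d⁻¹.
1/θ_c = 0.6419 − 0.0502 = 0.5917 d⁻¹, so θ_c = 1.690 d.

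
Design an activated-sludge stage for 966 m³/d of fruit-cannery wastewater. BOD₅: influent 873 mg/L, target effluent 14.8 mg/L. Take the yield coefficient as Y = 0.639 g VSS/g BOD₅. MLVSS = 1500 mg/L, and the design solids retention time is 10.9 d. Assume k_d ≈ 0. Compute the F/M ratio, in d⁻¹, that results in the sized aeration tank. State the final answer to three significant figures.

With k_d = 0 the design equation reduces to V = Y Q (S₀−S) θ_c / X = 0.639 × 966 × (873 − 14.8) × 10.9 / 1500 = 3849 m³.
F/M = applied load / biomass = Q·S₀/(V·X) = 966 × 873 / (3849 × 1500) = 0.1460 d⁻¹.

F/M ≈ 0.146 d⁻¹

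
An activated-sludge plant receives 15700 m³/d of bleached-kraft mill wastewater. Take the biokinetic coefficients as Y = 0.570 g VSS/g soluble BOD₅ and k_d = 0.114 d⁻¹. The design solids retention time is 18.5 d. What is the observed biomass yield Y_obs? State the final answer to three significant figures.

Y_obs ≈ 0.183 g VSS/g soluble BOD₅

Observed yield with endogenous decay: Y_obs = Y / (1 + k_d·θ_c) = 0.570 / (1 + 0.114 × 18.5) = 0.570 / 3.109 = 0.1833 g VSS/g soluble BOD₅.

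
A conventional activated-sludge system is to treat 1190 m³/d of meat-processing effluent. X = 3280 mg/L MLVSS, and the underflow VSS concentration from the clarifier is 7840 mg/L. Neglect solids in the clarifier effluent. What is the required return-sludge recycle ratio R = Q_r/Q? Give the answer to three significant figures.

Solids balance on the clarifier gives (1+R)X = R·X_r, so R = X/(X_r − X) = 3280 / (7840 − 3280) = 0.7193.

R ≈ 0.719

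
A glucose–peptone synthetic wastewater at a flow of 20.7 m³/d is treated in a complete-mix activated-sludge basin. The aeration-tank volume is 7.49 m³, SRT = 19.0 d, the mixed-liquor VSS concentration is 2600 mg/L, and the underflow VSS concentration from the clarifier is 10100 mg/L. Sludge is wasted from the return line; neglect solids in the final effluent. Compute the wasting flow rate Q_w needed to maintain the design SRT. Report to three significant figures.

θ_c = V·X/(Q_w·X_r) when wasting from the recycle, so Q_w = V·X/(θ_c·X_r) = 7.490 × 2600 / (19.0 × 10100) = 0.1015 m³/d.

Q_w ≈ 0.101 m³/d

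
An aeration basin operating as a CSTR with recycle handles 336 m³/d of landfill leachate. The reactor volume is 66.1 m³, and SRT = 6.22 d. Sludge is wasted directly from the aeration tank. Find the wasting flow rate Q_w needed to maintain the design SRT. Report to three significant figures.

Q_w ≈ 10.6 m³/d

For wasting at MLVSS concentration, Q_w = V/θ_c = 66.10/6.22 = 10.63 m³/d.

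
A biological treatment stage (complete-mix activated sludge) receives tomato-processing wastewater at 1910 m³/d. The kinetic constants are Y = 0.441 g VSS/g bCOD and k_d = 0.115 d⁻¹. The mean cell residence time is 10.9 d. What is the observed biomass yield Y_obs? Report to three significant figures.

Observed yield with endogenous decay: Y_obs = Y / (1 + k_d·θ_c) = 0.441 / (1 + 0.115 × 10.9) = 0.441 / 2.253 = 0.1957 g VSS/g bCOD.

Y_obs ≈ 0.196 g VSS/g bCOD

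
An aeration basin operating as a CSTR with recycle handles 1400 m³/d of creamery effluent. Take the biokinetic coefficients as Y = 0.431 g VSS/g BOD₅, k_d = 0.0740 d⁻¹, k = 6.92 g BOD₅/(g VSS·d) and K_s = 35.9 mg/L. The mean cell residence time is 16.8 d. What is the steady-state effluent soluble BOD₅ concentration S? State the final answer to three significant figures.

S ≈ 1.68 mg/L

From the Monod/SRT balance for a CMAS, S = K_s·(1+k_d θ_c)/[θ_c·(Y k − k_d) − 1] = 35.9 × (1 + 0.0740 × 16.8) / [16.8 × (0.431 × 6.92 − 0.0740) − 1] = 80.53 / 47.86 = 1.683 mg/L.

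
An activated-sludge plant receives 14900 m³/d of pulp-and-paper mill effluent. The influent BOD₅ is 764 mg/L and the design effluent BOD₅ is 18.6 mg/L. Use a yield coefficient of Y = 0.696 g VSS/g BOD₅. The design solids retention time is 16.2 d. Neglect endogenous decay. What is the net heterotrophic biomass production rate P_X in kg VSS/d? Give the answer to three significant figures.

P_X ≈ 7730 kg VSS/d

Since k_d ≈ 0, Y_obs = Y = 0.696 g VSS/g BOD₅.
Substrate removed = Q·(S₀ − S) = 14900 m³/d × (764 − 18.6) g/m³ = 1.11×10^7 g/d = 11106 kg/d.
Net biomass production P_X = Y_obs × Q·(S₀ − S) = 0.6960 × 11106 = 7730 kg VSS/d.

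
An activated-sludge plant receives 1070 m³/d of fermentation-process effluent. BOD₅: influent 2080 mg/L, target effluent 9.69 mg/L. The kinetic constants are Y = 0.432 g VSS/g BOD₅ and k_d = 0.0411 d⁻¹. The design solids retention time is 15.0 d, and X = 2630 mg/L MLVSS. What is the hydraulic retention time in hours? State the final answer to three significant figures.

τ ≈ 75.7 h

Rearranging the biomass balance for a CMAS with decay, V = Y·Q·ΔS·θ_c / [X·(1+k_d θ_c)] = 0.432 × 1070 × (2080 − 9.69) × 15.0 / [2630 × (1 + 0.0411 × 15.0)] = 1.44×10^7 / 4251 = 3376 m³.
Hydraulic retention time τ = V/Q = 3376 / 1070 = 3.156 d = 75.73 h.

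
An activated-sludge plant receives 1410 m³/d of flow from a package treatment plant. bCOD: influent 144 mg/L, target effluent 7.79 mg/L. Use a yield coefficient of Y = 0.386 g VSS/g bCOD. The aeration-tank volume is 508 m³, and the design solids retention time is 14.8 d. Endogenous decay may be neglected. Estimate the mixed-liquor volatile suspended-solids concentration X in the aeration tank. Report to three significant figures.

X ≈ 2160 mg/L

Without decay, X = Y Q (S₀−S) θ_c / V = 0.386 × 1410 × (144 − 7.79) × 14.8 / 508 = 2160 mg/L.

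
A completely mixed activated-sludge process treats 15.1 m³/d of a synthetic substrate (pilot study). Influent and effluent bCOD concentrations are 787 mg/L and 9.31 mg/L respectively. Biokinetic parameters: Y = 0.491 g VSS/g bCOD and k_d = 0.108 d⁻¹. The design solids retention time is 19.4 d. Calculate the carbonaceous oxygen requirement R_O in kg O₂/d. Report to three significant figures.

R_O ≈ 9.10 kg O₂/d

Observed yield with endogenous decay: Y_obs = Y / (1 + k_d·θ_c) = 0.491 / (1 + 0.108 × 19.4) = 0.491 / 3.095 = 0.1586 g VSS/g bCOD.
Mass of bCOD removed per day: Q(S₀ − S) = 15.1 × 777.7 g/m³ = 11.74 kg/d.
Net sludge production P_X = 0.1586 × 11.74 = 1.863 kg VSS/d.
Carbonaceous O₂ demand = substrate oxidised − cell-mass equivalent = 11.74 − 1.42 × 1.863 = 9.098 kg O₂/d.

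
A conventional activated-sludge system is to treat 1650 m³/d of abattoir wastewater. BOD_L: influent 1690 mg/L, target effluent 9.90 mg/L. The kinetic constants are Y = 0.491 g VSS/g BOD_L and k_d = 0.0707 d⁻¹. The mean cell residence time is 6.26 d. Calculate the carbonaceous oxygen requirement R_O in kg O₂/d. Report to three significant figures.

R_O ≈ 1430 kg O₂/d

The observed yield is Y_obs = Y/(1 + k_d·θ_c) = 0.491 / (1 + 0.0707 × 6.26) = 0.491 / 1.443 = 0.3404 g VSS per g BOD_L removed.
Q·(S₀ − S) = 1650 × (1690 − 9.90) × 10⁻³ = 2772 kg/d removed.
Biomass synthesised: P_X = Y_obs × 2772 = 943.5 kg VSS/d.
Carbonaceous O₂ demand = substrate oxidised − cell-mass equivalent = 2772 − 1.42 × 943.5 = 1432 kg O₂/d.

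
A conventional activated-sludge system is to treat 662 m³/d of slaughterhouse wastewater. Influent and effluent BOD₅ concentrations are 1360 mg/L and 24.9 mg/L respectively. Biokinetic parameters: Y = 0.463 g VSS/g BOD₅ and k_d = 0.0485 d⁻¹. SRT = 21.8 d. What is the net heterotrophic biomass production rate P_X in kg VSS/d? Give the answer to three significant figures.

P_X ≈ 199 kg VSS/d

The observed yield is Y_obs = Y/(1 + k_d·θ_c) = 0.463 / (1 + 0.0485 × 21.8) = 0.463 / 2.057 = 0.2251 g VSS per g BOD₅ removed.
Q·(S₀ − S) = 662 × (1360 − 24.9) × 10⁻³ = 883.8 kg/d removed.
So the net sludge growth is P_X = 0.2251 × 883.8 = 198.9 kg VSS/d.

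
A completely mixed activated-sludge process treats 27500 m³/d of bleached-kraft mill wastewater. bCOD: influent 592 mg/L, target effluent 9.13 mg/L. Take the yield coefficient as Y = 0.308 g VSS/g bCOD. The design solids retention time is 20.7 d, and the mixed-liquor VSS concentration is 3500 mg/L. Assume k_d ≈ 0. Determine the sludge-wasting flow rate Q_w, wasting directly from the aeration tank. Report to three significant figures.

Q_w ≈ 1410 m³/d

Biomass mass balance (decay neglected): V·X = Y·Q·(S₀ − S)·θ_c, so V = 0.308 × 27500 × (592 − 9.13) × 20.7 / 3500 = 29198 m³.
Wasting from the aeration tank: Q_w = V / θ_c = 29198 / 20.7 = 1411 m³/d.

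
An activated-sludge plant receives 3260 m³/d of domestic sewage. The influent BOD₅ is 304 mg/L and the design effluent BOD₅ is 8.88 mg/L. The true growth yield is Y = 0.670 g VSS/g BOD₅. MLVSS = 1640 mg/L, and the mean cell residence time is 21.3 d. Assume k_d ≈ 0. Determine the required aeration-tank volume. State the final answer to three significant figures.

V ≈ 8370 m³

Biomass mass balance (decay neglected): V·X = Y·Q·(S₀ − S)·θ_c, so V = 0.670 × 3260 × (304 − 8.88) × 21.3 / 1640 = 8372 m³.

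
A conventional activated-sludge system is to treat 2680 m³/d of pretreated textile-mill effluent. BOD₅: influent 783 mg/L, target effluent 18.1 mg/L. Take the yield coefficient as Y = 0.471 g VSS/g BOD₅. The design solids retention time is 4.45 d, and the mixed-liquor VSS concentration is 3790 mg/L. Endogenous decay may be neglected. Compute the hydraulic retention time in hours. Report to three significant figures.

τ ≈ 10.2 h

V·X = Y·Q·ΔS·θ_c gives V = 0.471 × 2680 × (783 − 18.1) × 4.45 / 3790 = 1134 m³.
Hydraulic retention time τ = V/Q = 1134 / 2680 = 0.4230 d = 10.15 h.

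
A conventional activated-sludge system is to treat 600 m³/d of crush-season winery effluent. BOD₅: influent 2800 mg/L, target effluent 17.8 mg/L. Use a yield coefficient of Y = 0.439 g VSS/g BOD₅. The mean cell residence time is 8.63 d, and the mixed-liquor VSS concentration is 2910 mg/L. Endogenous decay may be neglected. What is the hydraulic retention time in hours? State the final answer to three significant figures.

τ ≈ 86.9 h

Biomass mass balance (decay neglected): V·X = Y·Q·(S₀ − S)·θ_c, so V = 0.439 × 600 × (2800 − 17.8) × 8.63 / 2910 = 2173 m³.
τ = V/Q = 2173/600 = 3.622 d, or 86.93 h.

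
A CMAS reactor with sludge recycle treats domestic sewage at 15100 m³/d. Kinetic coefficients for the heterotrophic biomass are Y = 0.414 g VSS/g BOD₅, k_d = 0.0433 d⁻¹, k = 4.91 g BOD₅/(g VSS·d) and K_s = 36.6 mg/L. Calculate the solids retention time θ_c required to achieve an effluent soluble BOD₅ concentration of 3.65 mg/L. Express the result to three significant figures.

From 1/θ_c = Y·k·S/(K_s + S) − k_d: Y·k·S/(K_s+S) = 0.414 × 4.91 × 3.65 / (36.6 + 3.65) = 0.1843 d⁻¹.
Then 1/θ_c = μ − k_d = 0.1843 − 0.0433 = 0.1410 d⁻¹, giving θ_c = 7.090 d.

θ_c ≈ 7.09 d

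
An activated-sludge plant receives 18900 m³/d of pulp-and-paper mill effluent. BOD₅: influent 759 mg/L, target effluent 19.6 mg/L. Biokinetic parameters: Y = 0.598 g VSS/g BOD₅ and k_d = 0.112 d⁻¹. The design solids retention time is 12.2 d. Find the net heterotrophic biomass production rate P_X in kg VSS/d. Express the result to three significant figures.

Observed yield with endogenous decay: Y_obs = Y / (1 + k_d·θ_c) = 0.598 / (1 + 0.112 × 12.2) = 0.598 / 2.366 = 0.2527 g VSS/g BOD₅.
Mass of BOD₅ removed per day: Q(S₀ − S) = 18900 × 739.4 g/m³ = 13975 kg/d.
P_X = Y_obs · Q(S₀ − S) = 0.2527 × 13975 = 3531 kg VSS/d.

P_X ≈ 3530 kg VSS/d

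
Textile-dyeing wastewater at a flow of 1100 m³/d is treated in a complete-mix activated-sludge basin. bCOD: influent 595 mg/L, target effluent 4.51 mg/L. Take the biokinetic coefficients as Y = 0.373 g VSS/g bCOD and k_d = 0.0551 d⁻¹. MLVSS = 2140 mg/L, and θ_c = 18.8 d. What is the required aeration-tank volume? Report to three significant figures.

V ≈ 1050 m³

Steady-state biomass mass balance: V·X·(1 + k_d·θ_c) = Y·Q·(S₀ − S)·θ_c, so V = 0.373 × 1100 × (595 − 4.51) × 18.8 / [2140 × (1 + 0.0551 × 18.8)] = 4.55×10^6 / 4357 = 1045 m³.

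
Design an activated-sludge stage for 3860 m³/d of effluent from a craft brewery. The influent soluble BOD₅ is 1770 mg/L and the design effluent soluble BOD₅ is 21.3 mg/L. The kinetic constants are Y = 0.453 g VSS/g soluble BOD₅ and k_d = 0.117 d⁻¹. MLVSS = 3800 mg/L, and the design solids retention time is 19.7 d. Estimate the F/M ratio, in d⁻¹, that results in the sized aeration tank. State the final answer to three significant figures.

From the SRT design equation V = Y Q (S₀−S) θ_c / [X (1 + k_d θ_c)] = 0.453 × 3860 × (1770 − 21.3) × 19.7 / [3800 × (1 + 0.117 × 19.7)] = 6.02×10^7 / 12559 = 4797 m³.
Food-to-microorganism ratio F/M = Q S₀ / (V X) = 3860 × 1770 / (4797 × 3800) = 0.3748 d⁻¹.

F/M ≈ 0.375 d⁻¹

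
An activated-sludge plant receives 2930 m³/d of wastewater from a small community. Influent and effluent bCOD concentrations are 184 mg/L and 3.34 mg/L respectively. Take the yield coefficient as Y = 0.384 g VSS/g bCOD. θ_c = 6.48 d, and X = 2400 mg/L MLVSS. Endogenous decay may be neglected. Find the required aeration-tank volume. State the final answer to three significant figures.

With k_d = 0 the design equation reduces to V = Y Q (S₀−S) θ_c / X = 0.384 × 2930 × (184 − 3.34) × 6.48 / 2400 = 548.8 m³.

V ≈ 549 m³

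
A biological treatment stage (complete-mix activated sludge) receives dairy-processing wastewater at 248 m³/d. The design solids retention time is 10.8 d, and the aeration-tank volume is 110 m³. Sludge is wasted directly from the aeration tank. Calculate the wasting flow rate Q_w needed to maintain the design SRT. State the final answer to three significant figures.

Q_w ≈ 10.2 m³/d

For wasting at MLVSS concentration, Q_w = V/θ_c = 110.0/10.8 = 10.19 m³/d.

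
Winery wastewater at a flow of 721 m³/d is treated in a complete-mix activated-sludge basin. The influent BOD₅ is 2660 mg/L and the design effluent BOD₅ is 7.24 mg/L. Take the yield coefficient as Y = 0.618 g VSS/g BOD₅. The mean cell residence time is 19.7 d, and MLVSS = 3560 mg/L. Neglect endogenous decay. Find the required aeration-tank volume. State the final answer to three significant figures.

V ≈ 6540 m³

With k_d = 0 the design equation reduces to V = Y Q (S₀−S) θ_c / X = 0.618 × 721 × (2660 − 7.24) × 19.7 / 3560 = 6541 m³.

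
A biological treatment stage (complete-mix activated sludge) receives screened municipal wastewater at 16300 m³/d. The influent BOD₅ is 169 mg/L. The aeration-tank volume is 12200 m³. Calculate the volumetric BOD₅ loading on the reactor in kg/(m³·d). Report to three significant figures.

L_v ≈ 0.226 kg BOD₅/(m³·d)

Applied BOD₅ load per unit volume = Q·S₀/V = (16300 × 169/1000)/12200 = 0.2258 kg BOD₅·m⁻³·d⁻¹.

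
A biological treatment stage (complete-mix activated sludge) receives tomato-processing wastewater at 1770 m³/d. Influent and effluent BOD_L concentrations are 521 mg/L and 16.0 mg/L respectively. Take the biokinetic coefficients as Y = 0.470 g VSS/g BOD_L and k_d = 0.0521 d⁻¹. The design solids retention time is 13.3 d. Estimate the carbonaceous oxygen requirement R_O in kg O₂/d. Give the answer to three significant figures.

Observed yield with endogenous decay: Y_obs = Y / (1 + k_d·θ_c) = 0.470 / (1 + 0.0521 × 13.3) = 0.470 / 1.693 = 0.2776 g VSS/g BOD_L.
ΔS = 521 − 16.0 = 505.0 mg/L, so the substrate removal rate is 1770 × 505.0/1000 = 893.9 kg BOD_L/d.
Net sludge production P_X = 0.2776 × 893.9 = 248.2 kg VSS/d.
Carbonaceous O₂ demand = substrate oxidised − cell-mass equivalent = 893.9 − 1.42 × 248.2 = 541.5 kg O₂/d.

R_O ≈ 541 kg O₂/d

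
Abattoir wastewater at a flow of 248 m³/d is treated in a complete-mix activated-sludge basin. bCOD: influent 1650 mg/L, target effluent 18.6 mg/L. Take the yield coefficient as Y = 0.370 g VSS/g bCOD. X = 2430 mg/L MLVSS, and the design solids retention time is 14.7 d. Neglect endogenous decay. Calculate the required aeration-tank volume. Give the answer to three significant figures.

V ≈ 906 m³

V·X = Y·Q·ΔS·θ_c gives V = 0.370 × 248 × (1650 − 18.6) × 14.7 / 2430 = 905.6 m³.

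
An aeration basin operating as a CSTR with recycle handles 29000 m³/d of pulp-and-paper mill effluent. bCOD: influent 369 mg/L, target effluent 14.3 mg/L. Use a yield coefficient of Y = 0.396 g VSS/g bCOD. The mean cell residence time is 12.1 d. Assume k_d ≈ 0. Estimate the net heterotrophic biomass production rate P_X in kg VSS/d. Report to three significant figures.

Since k_d ≈ 0, Y_obs = Y = 0.396 g VSS/g bCOD.
ΔS = 369 − 14.3 = 354.7 mg/L, so the substrate removal rate is 29000 × 354.7/1000 = 10286 kg bCOD/d.
Biomass produced: P_X = Y_obs·Q·ΔS = 0.3960 × 10286 ≈ 4073 kg VSS/d.

P_X ≈ 4070 kg VSS/d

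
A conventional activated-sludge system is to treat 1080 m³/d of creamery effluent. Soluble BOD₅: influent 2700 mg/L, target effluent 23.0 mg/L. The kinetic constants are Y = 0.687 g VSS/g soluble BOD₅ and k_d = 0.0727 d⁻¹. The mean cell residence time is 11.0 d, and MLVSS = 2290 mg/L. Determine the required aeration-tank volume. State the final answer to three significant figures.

V ≈ 5300 m³

Steady-state biomass mass balance: V·X·(1 + k_d·θ_c) = Y·Q·(S₀ − S)·θ_c, so V = 0.687 × 1080 × (2700 − 23.0) × 11.0 / [2290 × (1 + 0.0727 × 11.0)] = 2.18×10^7 / 4121 = 5301 m³.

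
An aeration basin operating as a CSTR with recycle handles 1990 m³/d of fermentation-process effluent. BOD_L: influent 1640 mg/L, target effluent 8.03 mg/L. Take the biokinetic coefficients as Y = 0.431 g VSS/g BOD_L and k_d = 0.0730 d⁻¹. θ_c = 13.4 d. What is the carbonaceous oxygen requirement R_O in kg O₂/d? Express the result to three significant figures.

R_O ≈ 2240 kg O₂/d

The observed yield is Y_obs = Y/(1 + k_d·θ_c) = 0.431 / (1 + 0.0730 × 13.4) = 0.431 / 1.978 = 0.2179 g VSS per g BOD_L removed.
Mass of BOD_L removed per day: Q(S₀ − S) = 1990 × 1632 g/m³ = 3248 kg/d.
Net sludge production P_X = 0.2179 × 3248 = 707.6 kg VSS/d.
R_O = Q·ΔS − 1.42 P_X = 3248 − 1005 = 2243 kg O₂/d.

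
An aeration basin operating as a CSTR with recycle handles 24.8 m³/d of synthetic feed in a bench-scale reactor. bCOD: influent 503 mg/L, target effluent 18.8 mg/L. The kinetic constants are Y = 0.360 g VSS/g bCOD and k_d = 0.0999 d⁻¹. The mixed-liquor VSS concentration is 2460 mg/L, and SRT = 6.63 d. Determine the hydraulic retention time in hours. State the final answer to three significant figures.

Steady-state biomass mass balance: V·X·(1 + k_d·θ_c) = Y·Q·(S₀ − S)·θ_c, so V = 0.360 × 24.8 × (503 − 18.8) × 6.63 / [2460 × (1 + 0.0999 × 6.63)] = 2.87×10^4 / 4089 = 7.009 m³.
Hydraulic retention time τ = V/Q = 7.009 / 24.8 = 0.2826 d = 6.783 h.

τ ≈ 6.78 h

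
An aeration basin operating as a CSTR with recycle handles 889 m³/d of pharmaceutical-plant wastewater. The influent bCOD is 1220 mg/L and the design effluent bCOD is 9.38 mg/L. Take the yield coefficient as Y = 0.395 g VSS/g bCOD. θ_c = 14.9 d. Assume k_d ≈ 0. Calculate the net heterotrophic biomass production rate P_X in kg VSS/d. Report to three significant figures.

P_X ≈ 425 kg VSS/d

With endogenous decay neglected, the observed yield equals the true yield: Y_obs = Y = 0.395 g VSS/g bCOD.
Mass of bCOD removed per day: Q(S₀ − S) = 889 × 1211 g/m³ = 1076 kg/d.
Net biomass production P_X = Y_obs × Q·(S₀ − S) = 0.3950 × 1076 = 425.1 kg VSS/d.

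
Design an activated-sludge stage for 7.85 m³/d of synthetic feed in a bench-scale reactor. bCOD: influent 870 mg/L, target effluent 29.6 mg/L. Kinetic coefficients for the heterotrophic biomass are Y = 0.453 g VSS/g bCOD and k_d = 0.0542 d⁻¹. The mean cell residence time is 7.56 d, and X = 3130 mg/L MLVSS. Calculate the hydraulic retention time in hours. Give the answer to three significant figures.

Rearranging the biomass balance for a CMAS with decay, V = Y·Q·ΔS·θ_c / [X·(1+k_d θ_c)] = 0.453 × 7.85 × (870 − 29.6) × 7.56 / [3130 × (1 + 0.0542 × 7.56)] = 2.26×10^4 / 4413 = 5.120 m³.
HRT = V/Q = 5.120 m³ / 7.85 m³·d⁻¹ = 0.6523 d × 24 = 15.65 h.

τ ≈ 15.7 h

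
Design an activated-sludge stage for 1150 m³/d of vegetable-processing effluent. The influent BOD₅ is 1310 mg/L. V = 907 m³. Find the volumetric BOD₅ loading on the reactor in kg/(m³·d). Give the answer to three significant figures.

L_v ≈ 1.66 kg BOD₅/(m³·d)

Volumetric loading L_v = Q·S₀ / V = 1150 × 1310 g/m³ / 907.0 m³ = 1661 g/(m³·d) = 1.661 kg BOD₅/(m³·d).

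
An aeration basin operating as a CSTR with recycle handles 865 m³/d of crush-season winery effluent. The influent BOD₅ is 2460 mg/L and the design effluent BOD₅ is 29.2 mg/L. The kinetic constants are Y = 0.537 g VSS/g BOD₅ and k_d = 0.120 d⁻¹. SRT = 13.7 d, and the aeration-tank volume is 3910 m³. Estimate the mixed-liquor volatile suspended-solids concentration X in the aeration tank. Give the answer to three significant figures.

X = Y·Q·ΔS·θ_c / [V·(1 + k_d θ_c)] = 0.537 × 865 × (2460 − 29.2) × 13.7 / [3910 × (1 + 0.120 × 13.7)] = 1496 mg/L.

X ≈ 1500 mg/L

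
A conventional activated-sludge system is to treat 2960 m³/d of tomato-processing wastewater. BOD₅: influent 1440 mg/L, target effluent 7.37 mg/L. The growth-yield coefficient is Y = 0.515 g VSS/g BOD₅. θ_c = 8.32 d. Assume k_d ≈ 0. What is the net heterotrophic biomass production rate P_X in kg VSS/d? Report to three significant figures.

No decay correction is needed, so Y_obs = Y = 0.515.
Q·(S₀ − S) = 2960 × (1440 − 7.37) × 10⁻³ = 4241 kg/d removed.
Net biomass production P_X = Y_obs × Q·(S₀ − S) = 0.5150 × 4241 = 2184 kg VSS/d.

P_X ≈ 2180 kg VSS/d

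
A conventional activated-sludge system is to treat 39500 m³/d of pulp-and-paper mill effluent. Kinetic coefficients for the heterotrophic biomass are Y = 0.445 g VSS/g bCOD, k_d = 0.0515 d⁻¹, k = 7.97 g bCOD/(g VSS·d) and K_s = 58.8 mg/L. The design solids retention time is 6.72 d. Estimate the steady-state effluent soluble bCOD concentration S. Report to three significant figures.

S ≈ 3.52 mg/L

From the Monod/SRT balance for a CMAS, S = K_s·(1+k_d θ_c)/[θ_c·(Y k − k_d) − 1] = 58.8 × (1 + 0.0515 × 6.72) / [6.72 × (0.445 × 7.97 − 0.0515) − 1] = 79.15 / 22.49 = 3.520 mg/L.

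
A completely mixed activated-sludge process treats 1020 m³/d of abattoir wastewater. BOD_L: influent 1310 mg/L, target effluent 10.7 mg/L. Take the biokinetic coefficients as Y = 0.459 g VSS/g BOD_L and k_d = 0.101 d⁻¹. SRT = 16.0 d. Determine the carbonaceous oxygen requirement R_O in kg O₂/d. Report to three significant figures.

R_O ≈ 995 kg O₂/d

Y_obs = Y / (1 + k_d θ_c) = 0.459 / (1 + 0.101 × 16.0) = 0.459 / 2.616 = 0.1755.
Q·(S₀ − S) = 1020 × (1310 − 10.7) × 10⁻³ = 1325 kg/d removed.
Net sludge production P_X = 0.1755 × 1325 = 232.5 kg VSS/d.
Carbonaceous O₂ demand = substrate oxidised − cell-mass equivalent = 1325 − 1.42 × 232.5 = 995.1 kg O₂/d.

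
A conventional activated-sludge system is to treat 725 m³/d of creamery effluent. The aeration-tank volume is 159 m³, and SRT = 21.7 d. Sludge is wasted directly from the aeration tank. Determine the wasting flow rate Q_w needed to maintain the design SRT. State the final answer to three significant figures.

For wasting at MLVSS concentration, Q_w = V/θ_c = 159.0/21.7 = 7.327 m³/d.

Q_w ≈ 7.33 m³/d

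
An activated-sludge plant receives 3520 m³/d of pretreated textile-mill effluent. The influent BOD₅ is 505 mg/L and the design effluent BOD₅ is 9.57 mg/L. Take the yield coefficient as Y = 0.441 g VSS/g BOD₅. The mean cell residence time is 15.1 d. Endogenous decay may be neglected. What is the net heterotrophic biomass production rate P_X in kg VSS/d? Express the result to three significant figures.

P_X ≈ 769 kg VSS/d

With endogenous decay neglected, the observed yield equals the true yield: Y_obs = Y = 0.441 g VSS/g BOD₅.
ΔS = 505 − 9.57 = 495.4 mg/L, so the substrate removal rate is 3520 × 495.4/1000 = 1744 kg BOD₅/d.
Biomass produced: P_X = Y_obs·Q·ΔS = 0.4410 × 1744 ≈ 769.1 kg VSS/d.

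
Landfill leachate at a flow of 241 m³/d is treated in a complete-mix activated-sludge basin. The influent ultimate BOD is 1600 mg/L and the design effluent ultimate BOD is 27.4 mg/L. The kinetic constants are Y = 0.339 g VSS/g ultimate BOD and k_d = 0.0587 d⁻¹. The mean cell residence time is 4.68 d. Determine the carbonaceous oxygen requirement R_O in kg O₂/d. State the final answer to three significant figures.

Y_obs = Y / (1 + k_d θ_c) = 0.339 / (1 + 0.0587 × 4.68) = 0.339 / 1.275 = 0.2659.
Substrate removed = Q·(S₀ − S) = 241 m³/d × (1600 − 27.4) g/m³ = 3.79×10^5 g/d = 379.0 kg/d.
P_X = Y_obs·Q·(S₀ − S) = 0.2659 × 379.0 = 100.8 kg VSS/d.
Carbonaceous O₂ demand = substrate oxidised − cell-mass equivalent = 379.0 − 1.42 × 100.8 = 235.9 kg O₂/d.

R_O ≈ 236 kg O₂/d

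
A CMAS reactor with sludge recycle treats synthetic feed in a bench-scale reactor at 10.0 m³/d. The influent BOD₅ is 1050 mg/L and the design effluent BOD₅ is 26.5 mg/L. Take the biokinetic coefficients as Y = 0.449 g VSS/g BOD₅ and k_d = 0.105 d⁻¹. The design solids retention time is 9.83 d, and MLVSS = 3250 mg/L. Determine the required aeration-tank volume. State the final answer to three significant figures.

Rearranging the biomass balance for a CMAS with decay, V = Y·Q·ΔS·θ_c / [X·(1+k_d θ_c)] = 0.449 × 10.0 × (1050 − 26.5) × 9.83 / [3250 × (1 + 0.105 × 9.83)] = 4.52×10^4 / 6604 = 6.840 m³.

V ≈ 6.84 m³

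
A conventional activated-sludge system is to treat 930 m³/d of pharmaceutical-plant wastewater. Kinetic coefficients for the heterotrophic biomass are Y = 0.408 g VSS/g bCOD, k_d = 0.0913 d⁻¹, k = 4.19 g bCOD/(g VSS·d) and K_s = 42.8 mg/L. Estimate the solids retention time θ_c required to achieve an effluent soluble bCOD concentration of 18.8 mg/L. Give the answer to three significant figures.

θ_c ≈ 2.32 d

Specific growth rate at S = 18.8 mg/L: μ = YkS/(K_s+S) = 0.408·4.19·18.8/(42.8+18.8) = 0.5217 d⁻¹.
θ_c = 1/(μ − k_d) = 1/(0.5217 − 0.0913) = 1/0.4304 = 2.323 d.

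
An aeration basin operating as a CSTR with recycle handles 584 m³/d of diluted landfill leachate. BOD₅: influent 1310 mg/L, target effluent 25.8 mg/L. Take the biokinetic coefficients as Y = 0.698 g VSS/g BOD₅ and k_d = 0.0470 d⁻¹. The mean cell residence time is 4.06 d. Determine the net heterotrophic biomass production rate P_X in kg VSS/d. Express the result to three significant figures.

P_X ≈ 440 kg VSS/d

The observed yield is Y_obs = Y/(1 + k_d·θ_c) = 0.698 / (1 + 0.0470 × 4.06) = 0.698 / 1.191 = 0.5862 g VSS per g BOD₅ removed.
Mass of BOD₅ removed per day: Q(S₀ − S) = 584 × 1284 g/m³ = 750.0 kg/d.
Biomass produced: P_X = Y_obs·Q·ΔS = 0.5862 × 750.0 ≈ 439.6 kg VSS/d.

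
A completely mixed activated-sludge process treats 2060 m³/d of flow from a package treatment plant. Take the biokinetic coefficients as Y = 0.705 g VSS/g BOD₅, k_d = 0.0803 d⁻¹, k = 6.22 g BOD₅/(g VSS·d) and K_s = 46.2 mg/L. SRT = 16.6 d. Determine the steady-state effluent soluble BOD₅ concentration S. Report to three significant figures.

From the Monod/SRT balance for a CMAS, S = K_s·(1+k_d θ_c)/[θ_c·(Y k − k_d) − 1] = 46.2 × (1 + 0.0803 × 16.6) / [16.6 × (0.705 × 6.22 − 0.0803) − 1] = 107.8 / 70.46 = 1.530 mg/L.

S ≈ 1.53 mg/L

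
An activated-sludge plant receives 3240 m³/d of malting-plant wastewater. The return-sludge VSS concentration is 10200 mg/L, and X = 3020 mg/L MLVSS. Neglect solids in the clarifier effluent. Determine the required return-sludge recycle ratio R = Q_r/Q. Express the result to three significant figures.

R ≈ 0.421

Solids balance on the clarifier gives (1+R)X = R·X_r, so R = X/(X_r − X) = 3020 / (10200 − 3020) = 0.4206.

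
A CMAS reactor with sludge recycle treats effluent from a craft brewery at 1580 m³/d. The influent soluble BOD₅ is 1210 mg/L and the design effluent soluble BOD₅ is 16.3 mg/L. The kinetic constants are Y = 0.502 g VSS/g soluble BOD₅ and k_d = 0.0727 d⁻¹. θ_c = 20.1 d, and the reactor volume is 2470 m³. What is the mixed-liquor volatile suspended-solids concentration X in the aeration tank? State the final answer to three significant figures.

From V·X·(1 + k_d·θ_c) = Y·Q·(S₀ − S)·θ_c: X = 0.502 × 1580 × (1210 − 16.3) × 20.1 / [2470 × (1 + 0.0727 × 20.1)] = 3130 mg/L.

X ≈ 3130 mg/L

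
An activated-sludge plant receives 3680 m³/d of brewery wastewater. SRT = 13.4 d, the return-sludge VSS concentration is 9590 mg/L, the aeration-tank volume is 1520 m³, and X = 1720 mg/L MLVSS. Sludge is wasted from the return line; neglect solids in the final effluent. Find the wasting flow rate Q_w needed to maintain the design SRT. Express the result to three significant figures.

Q_w ≈ 20.3 m³/d

θ_c = V·X/(Q_w·X_r) when wasting from the recycle, so Q_w = V·X/(θ_c·X_r) = 1520 × 1720 / (13.4 × 9590) = 20.34 m³/d.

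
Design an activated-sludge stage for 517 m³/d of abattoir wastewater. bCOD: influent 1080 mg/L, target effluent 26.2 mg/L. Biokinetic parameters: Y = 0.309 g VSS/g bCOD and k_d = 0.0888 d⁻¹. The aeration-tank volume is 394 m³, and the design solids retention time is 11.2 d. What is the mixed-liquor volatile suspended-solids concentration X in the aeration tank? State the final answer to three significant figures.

Solving the biomass balance for X: X = Y Q (S₀−S) θ_c / [V (1+k_d θ_c)] = 0.309 × 517 × (1080 − 26.2) × 11.2 / [394 × (1 + 0.0888 × 11.2)] = 2399 mg/L.

X ≈ 2400 mg/L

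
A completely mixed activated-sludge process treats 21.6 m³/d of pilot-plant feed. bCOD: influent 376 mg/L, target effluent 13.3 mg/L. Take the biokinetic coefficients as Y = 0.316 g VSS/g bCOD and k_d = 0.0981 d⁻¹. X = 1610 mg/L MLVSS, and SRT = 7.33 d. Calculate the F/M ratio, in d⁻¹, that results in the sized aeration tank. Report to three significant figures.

From the SRT design equation V = Y Q (S₀−S) θ_c / [X (1 + k_d θ_c)] = 0.316 × 21.6 × (376 − 13.3) × 7.33 / [1610 × (1 + 0.0981 × 7.33)] = 1.81×10^4 / 2768 = 6.557 m³.
F/M = Q·S₀ / (V·X) = 21.6 × 376 / (6.557 × 1610) = 0.7694 g bCOD·(g VSS·d)⁻¹.

F/M ≈ 0.769 d⁻¹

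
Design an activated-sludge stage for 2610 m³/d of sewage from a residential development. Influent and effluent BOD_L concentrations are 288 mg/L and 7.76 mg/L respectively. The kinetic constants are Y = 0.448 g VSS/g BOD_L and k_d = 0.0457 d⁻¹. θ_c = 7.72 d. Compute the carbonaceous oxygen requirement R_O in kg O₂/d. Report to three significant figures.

Observed yield with endogenous decay: Y_obs = Y / (1 + k_d·θ_c) = 0.448 / (1 + 0.0457 × 7.72) = 0.448 / 1.353 = 0.3312 g VSS/g BOD_L.
Q·(S₀ − S) = 2610 × (288 − 7.76) × 10⁻³ = 731.4 kg/d removed.
Biomass synthesised: P_X = Y_obs × 731.4 = 242.2 kg VSS/d.
R_O = Q·ΔS − 1.42 P_X = 731.4 − 344.0 = 387.5 kg O₂/d.

R_O ≈ 387 kg O₂/d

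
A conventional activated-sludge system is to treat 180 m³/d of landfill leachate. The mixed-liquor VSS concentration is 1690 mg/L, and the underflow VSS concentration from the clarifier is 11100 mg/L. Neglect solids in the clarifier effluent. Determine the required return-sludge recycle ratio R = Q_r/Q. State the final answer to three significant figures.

Solids balance on the clarifier gives (1+R)X = R·X_r, so R = X/(X_r − X) = 1690 / (11100 − 1690) = 0.1796.

R ≈ 0.180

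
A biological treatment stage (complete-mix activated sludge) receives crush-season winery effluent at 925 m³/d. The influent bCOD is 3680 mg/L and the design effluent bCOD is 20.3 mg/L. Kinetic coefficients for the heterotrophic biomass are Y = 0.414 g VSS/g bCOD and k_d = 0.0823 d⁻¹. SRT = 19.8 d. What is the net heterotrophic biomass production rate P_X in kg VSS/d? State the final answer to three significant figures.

P_X ≈ 533 kg VSS/d

The observed yield is Y_obs = Y/(1 + k_d·θ_c) = 0.414 / (1 + 0.0823 × 19.8) = 0.414 / 2.630 = 0.1574 g VSS per g bCOD removed.
ΔS = 3680 − 20.3 = 3660 mg/L, so the substrate removal rate is 925 × 3660/1000 = 3385 kg bCOD/d.
So the net sludge growth is P_X = 0.1574 × 3385 = 533.0 kg VSS/d.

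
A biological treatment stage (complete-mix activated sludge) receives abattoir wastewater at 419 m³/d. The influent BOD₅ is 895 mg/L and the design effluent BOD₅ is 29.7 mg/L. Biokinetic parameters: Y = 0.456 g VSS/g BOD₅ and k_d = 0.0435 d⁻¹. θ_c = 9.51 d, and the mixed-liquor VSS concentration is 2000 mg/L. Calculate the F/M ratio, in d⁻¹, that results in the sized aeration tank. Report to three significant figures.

Rearranging the biomass balance for a CMAS with decay, V = Y·Q·ΔS·θ_c / [X·(1+k_d θ_c)] = 0.456 × 419 × (895 − 29.7) × 9.51 / [2000 × (1 + 0.0435 × 9.51)] = 1.57×10^6 / 2827 = 556.1 m³.
F/M = Q·S₀ / (V·X) = 419 × 895 / (556.1 × 2000) = 0.3372 g BOD₅·(g VSS·d)⁻¹.

F/M ≈ 0.337 d⁻¹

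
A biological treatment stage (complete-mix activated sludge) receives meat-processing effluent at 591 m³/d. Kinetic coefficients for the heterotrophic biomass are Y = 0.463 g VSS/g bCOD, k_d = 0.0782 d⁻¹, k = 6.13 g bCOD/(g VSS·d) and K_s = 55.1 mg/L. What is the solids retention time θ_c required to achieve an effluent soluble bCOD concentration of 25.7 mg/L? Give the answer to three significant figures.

Specific growth rate at S = 25.7 mg/L: μ = YkS/(K_s+S) = 0.463·6.13·25.7/(55.1+25.7) = 0.9027 d⁻¹.
Then 1/θ_c = μ − k_d = 0.9027 − 0.0782 = 0.8245 d⁻¹, giving θ_c = 1.213 d.

θ_c ≈ 1.21 d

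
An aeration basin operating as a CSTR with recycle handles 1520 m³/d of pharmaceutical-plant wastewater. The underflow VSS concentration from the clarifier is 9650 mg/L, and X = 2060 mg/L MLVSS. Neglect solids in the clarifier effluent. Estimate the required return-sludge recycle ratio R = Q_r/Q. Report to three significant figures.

Solids balance on the clarifier gives (1+R)X = R·X_r, so R = X/(X_r − X) = 2060 / (9650 − 2060) = 0.2714.

R ≈ 0.271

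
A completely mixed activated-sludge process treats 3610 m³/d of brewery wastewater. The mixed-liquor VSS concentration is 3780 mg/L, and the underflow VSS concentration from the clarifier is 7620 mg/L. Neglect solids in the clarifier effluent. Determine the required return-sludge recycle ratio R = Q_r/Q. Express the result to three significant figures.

R ≈ 0.984

R = Q_r/Q = X/(X_r − X) = 3780 / (7620 − 3780) = 0.9844.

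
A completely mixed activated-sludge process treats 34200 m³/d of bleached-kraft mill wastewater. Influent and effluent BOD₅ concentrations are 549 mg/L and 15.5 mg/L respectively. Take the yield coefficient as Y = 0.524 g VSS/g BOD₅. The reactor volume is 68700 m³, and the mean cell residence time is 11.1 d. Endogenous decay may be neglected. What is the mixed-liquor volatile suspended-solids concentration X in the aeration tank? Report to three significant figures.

X ≈ 1540 mg/L

X = Y·Q·ΔS·θ_c / V = 0.524 × 34200 × (549 − 15.5) × 11.1 / 68700 = 1545 mg/L.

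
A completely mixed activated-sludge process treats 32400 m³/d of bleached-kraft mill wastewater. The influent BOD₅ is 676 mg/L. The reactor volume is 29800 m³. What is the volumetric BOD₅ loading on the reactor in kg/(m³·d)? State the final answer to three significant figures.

Applied BOD₅ load per unit volume = Q·S₀/V = (32400 × 676/1000)/29800 = 0.7350 kg BOD₅·m⁻³·d⁻¹.

L_v ≈ 0.735 kg BOD₅/(m³·d)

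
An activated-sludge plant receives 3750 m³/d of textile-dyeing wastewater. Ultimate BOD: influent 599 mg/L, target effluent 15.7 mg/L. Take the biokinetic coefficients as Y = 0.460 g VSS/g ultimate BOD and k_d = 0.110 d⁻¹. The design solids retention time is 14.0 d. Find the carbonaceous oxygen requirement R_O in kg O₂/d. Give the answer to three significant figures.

Correct the yield for decay: Y_obs = Y/(1 + k_d θ_c) = 0.460 / (1 + 0.110 × 14.0) = 0.460 / 2.540 = 0.1811.
ΔS = 599 − 15.7 = 583.3 mg/L, so the substrate removal rate is 3750 × 583.3/1000 = 2187 kg ultimate BOD/d.
Net sludge production P_X = 0.1811 × 2187 = 396.1 kg VSS/d.
R_O = Q·ΔS − 1.42 P_X = 2187 − 562.5 = 1625 kg O₂/d.

R_O ≈ 1620 kg O₂/d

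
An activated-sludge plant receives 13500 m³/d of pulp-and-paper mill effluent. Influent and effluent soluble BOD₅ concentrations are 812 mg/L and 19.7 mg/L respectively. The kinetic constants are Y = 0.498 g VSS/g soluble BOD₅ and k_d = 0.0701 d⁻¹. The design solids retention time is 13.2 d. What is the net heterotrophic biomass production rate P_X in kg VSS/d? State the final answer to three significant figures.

The observed yield is Y_obs = Y/(1 + k_d·θ_c) = 0.498 / (1 + 0.0701 × 13.2) = 0.498 / 1.925 = 0.2587 g VSS per g soluble BOD₅ removed.
Mass of soluble BOD₅ removed per day: Q(S₀ − S) = 13500 × 792.3 g/m³ = 10696 kg/d.
Biomass produced: P_X = Y_obs·Q·ΔS = 0.2587 × 10696 ≈ 2767 kg VSS/d.

P_X ≈ 2770 kg VSS/d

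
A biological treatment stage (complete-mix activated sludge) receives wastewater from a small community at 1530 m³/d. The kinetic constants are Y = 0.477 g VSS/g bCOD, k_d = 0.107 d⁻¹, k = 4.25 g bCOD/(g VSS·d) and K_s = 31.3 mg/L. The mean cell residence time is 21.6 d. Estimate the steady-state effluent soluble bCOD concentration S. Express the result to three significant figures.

From the Monod/SRT balance for a CMAS, S = K_s·(1+k_d θ_c)/[θ_c·(Y k − k_d) − 1] = 31.3 × (1 + 0.107 × 21.6) / [21.6 × (0.477 × 4.25 − 0.107) − 1] = 103.6 / 40.48 = 2.560 mg/L.

S ≈ 2.56 mg/L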